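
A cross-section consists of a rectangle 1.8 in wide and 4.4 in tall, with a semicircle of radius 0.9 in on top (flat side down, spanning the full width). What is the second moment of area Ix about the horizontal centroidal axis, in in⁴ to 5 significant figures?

Ix ≈ 20.158 in⁴

Treat the section as a set of non-overlapping primitives; coordinates are from the bounding-box lower-left.
Rectangular body: 1.8 × 4.4, A = 7.92 in², y = 2.2 in, Ī = 12.7776 in⁴.
Semicircular cap: semicircle r = 0.9, A = 1.272345 in², y = 4.781972 in, Ī = 0.07201154 in⁴.
Centroid: ȳ = ΣA·y / ΣA = 2.55738 in.
Transfer each piece to the horizontal centroidal axis using Ī + A·d² with d = y − 2.55738:
  rectangular body: d = -0.3573799 in → contributes +13.78915 in⁴
  semicircular cap: d = 2.224592 in → contributes +6.368605 in⁴
Total I = 20.15775 in⁴.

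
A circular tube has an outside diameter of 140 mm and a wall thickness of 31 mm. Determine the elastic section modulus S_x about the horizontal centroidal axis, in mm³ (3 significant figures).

Treat the section as a set of non-overlapping primitives; coordinates are from the bounding-box lower-left.
Outer circle: ⌀140, A = 15 394 mm², y = 70 mm, Ī = 18 857 410 mm⁴.
Bore (subtracted): ⌀78, A = 4778.4 mm², y = 70 mm, Ī = 1 816 972 mm⁴.
By symmetry the centroid is at mid-height, ȳ = 70 mm.
All pieces are centred on the horizontal centroidal axis, so I = ΣĪ (holes subtracted) = 17 040 438 mm⁴.
Extreme fibre distance c = 70 mm; S = I/c = 243 435 mm³.

S_x ≈ 2.43 × 10⁵ mm³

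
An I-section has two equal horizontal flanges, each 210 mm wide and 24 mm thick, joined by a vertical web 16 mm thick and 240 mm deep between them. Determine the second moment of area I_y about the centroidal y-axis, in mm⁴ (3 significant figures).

I_y ≈ 3.71 × 10⁷ mm⁴

Break the section into simple shapes (no overlaps), measuring from the bottom-left corner of the bounding box.
Bottom flange: 210 × 24, A = 5 040 mm², x = 105 mm, Ī = 18 522 000 mm⁴.
Web: 16 × 240, A = 3 840 mm², x = 105 mm, Ī = 81 920 mm⁴.
Top flange: 210 × 24, A = 5 040 mm², x = 105 mm, Ī = 18 522 000 mm⁴.
By symmetry the centroid is at mid-width, x̄ = 105 mm.
All pieces are centred on the centroidal y-axis, so I = ΣĪ = 37 125 920 mm⁴.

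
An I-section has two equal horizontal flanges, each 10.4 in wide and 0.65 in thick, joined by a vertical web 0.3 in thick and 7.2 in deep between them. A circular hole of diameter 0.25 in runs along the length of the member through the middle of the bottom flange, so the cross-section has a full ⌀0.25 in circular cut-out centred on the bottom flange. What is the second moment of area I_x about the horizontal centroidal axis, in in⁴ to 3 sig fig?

I_x ≈ 217 in⁴

Treat the section as a set of non-overlapping primitives; coordinates are from the bounding-box lower-left.
Bottom flange: 10.4 × 0.65, A = 6.76 in², y = 0.325 in, Ī = 0.23801 in⁴.
Web: 0.3 × 7.2, A = 2.16 in², y = 4.25 in, Ī = 9.3312 in⁴.
Top flange: 10.4 × 0.65, A = 6.76 in², y = 8.175 in, Ī = 0.23801 in⁴.
Hole (subtracted): ⌀0.25, A = 0.049087 in², y = 0.325 in, Ī = 0.00019175 in⁴.
Centroid: ȳ = ΣA·y / ΣA = 4.2623 in.
Transfer each piece to the horizontal centroidal axis using Ī + A·d² with d = y − 4.2623:
  bottom flange: d = -3.9373 in → contributes +105.04 in⁴
  web: d = -0.012326 in → contributes +9.3315 in⁴
  top flange: d = 3.9127 in → contributes +103.73 in⁴
  hole: d = -3.9373 in → contributes −0.76117 in⁴
Total I = 217.33 in⁴.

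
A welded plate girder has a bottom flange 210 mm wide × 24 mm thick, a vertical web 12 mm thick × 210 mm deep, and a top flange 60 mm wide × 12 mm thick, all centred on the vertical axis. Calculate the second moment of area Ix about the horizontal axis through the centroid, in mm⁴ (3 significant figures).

Break the section into simple shapes (no overlaps), measuring from the bottom-left corner of the bounding box.
Bottom plate: 210 × 24, A = 5 040 mm², y = 12 mm, Ī = 241 920 mm⁴.
Web plate: 12 × 210, A = 2 520 mm², y = 129 mm, Ī = 9 261 000 mm⁴.
Top plate: 60 × 12, A = 720 mm², y = 240 mm, Ī = 8 640 mm⁴.
Centroid: ȳ = ΣA·y / ΣA = 67.435 mm.
Transfer each piece to the horizontal axis through the centroid using Ī + A·d² with d = y − 67.435:
  bottom plate: d = -55.435 mm → contributes +15 729 916 mm⁴
  web plate: d = 61.565 mm → contributes +18 812 496 mm⁴
  top plate: d = 172.57 mm → contributes +21 449 343 mm⁴
Total I = 55 991 755 mm⁴.

Ix ≈ 5.60 × 10⁷ mm⁴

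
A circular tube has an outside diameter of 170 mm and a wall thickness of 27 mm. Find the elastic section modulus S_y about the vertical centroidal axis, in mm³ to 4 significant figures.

S_y ≈ 3.778 × 10⁵ mm³

Decompose the section into non-overlapping parts with the origin at the bottom-left of its bounding rectangle.
Outer circle: ⌀170, A = 22 698 mm², x = 85 mm, Ī = 40 998 275 mm⁴.
Bore (subtracted): ⌀116, A = 10568.3 mm², x = 85 mm, Ī = 8 887 955 mm⁴.
By symmetry the centroid is at mid-width, x̄ = 85 mm.
All pieces are centred on the vertical centroidal axis, so I = ΣĪ (holes subtracted) = 32 110 320 mm⁴.
Extreme fibre distance c = 85 mm; S = I/c = 377 768 mm³.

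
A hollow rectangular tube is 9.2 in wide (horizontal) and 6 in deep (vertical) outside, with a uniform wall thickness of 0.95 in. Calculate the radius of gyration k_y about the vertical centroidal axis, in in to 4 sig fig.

k_y ≈ 3.186 in

Decompose the section into non-overlapping parts with the origin at the bottom-left of its bounding rectangle.
Outer rectangle: 9.2 × 6, A = 55.2 in², x = 4.6 in, Ī = 389.344 in⁴.
Inner void (subtracted): 7.3 × 4.1, A = 29.93 in², x = 4.6 in, Ī = 132.914 in⁴.
By symmetry the centroid is at mid-width, x̄ = 4.6 in.
All pieces are centred on the vertical centroidal axis, so I = ΣĪ (holes subtracted) = 256.43 in⁴.
Radius of gyration: k = √(I/A) = √(256.43 / 25.27) = 3.18553 in.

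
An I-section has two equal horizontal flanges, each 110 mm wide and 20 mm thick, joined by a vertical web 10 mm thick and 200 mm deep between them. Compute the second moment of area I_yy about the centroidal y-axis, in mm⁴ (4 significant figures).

I_yy ≈ 4.453 × 10⁶ mm⁴

Break the section into simple shapes (no overlaps), measuring from the bottom-left corner of the bounding box.
Bottom flange: 110 × 20, A = 2 200 mm², x = 55 mm, Ī = 2 218 333 mm⁴.
Web: 10 × 200, A = 2 000 mm², x = 55 mm, Ī = 16666.7 mm⁴.
Top flange: 110 × 20, A = 2 200 mm², x = 55 mm, Ī = 2 218 333 mm⁴.
By symmetry the centroid is at mid-width, x̄ = 55 mm.
All pieces are centred on the centroidal y-axis, so I = ΣĪ = 4 453 333 mm⁴.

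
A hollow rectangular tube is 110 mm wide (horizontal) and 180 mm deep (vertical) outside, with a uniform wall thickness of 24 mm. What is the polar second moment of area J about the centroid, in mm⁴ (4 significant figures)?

Break the section into simple shapes (no overlaps), measuring from the bottom-left corner of the bounding box.
Outer rectangle: 110 × 180, A = 19 800 mm², y = 90 mm, Ī = 53 460 000 mm⁴.
Inner void (subtracted): 62 × 132, A = 8 184 mm², y = 90 mm, Ī = 11 883 168 mm⁴.
By symmetry the centroid is at mid-height, ȳ = 90 mm.
All pieces are centred on the centroidal x-axis, so I = ΣĪ (holes subtracted) = 41 576 832 mm⁴.
Repeating about the centroidal y-axis gives I_y = 17 343 392 mm⁴.
Polar second moment: J = I_x + I_y = 58 920 224 mm⁴.

J ≈ 5.892 × 10⁷ mm⁴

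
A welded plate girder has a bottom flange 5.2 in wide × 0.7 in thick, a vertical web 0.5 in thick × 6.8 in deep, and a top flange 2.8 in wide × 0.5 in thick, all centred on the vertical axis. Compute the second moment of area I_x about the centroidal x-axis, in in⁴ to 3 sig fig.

Break the section into simple shapes (no overlaps), measuring from the bottom-left corner of the bounding box.
Bottom plate: 5.2 × 0.7, A = 3.64 in², y = 0.35 in, Ī = 0.14863 in⁴.
Web plate: 0.5 × 6.8, A = 3.4 in², y = 4.1 in, Ī = 13.101 in⁴.
Top plate: 2.8 × 0.5, A = 1.4 in², y = 7.75 in, Ī = 0.029167 in⁴.
Centroid: ȳ = ΣA·y / ΣA = 3.0882 in.
Transfer each piece to the centroidal x-axis using Ī + A·d² with d = y − 3.0882:
  bottom plate: d = -2.7382 in → contributes +27.439 in⁴
  web plate: d = 1.0118 in → contributes +16.582 in⁴
  top plate: d = 4.6618 in → contributes +30.455 in⁴
Total I = 74.477 in⁴.

I_x ≈ 74.5 in⁴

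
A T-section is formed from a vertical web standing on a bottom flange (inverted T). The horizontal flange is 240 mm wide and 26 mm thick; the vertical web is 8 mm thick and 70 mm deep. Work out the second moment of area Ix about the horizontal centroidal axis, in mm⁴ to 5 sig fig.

Break the section into simple shapes (no overlaps), measuring from the bottom-left corner of the bounding box.
Flange: 240 × 26, A = 6 240 mm², y = 13 mm, Ī = 351 520 mm⁴.
Web: 8 × 70, A = 560 mm², y = 61 mm, Ī = 228666.7 mm⁴.
Centroid: ȳ = ΣA·y / ΣA = 16.95294 mm.
Transfer each piece to the horizontal centroidal axis using Ī + A·d² with d = y − 16.95294:
  flange: d = -3.952941 mm → contributes +449024.6 mm⁴
  web: d = 44.04706 mm → contributes +1 315 147 mm⁴
Total I = 1 764 172 mm⁴.

Ix ≈ 1.7642 × 10⁶ mm⁴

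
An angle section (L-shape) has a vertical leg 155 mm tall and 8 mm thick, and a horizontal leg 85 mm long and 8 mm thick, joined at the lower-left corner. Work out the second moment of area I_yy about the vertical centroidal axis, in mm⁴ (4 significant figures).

I_yy ≈ 1.054 × 10⁶ mm⁴

Split into non-overlapping primitives; take the origin at the lower-left of the bounding box.
Vertical leg: 8 × 155, A = 1 240 mm², x = 4 mm, Ī = 6613.33 mm⁴.
Horizontal leg (remainder): 77 × 8, A = 616 mm², x = 46.5 mm, Ī = 304 355 mm⁴.
Centroid: x̄ = ΣA·x / ΣA = 18.1056 mm.
Transfer each piece to the vertical centroidal axis using Ī + A·d² with d = x − 18.1056:
  vertical leg: d = -14.1056 mm → contributes +253 334 mm⁴
  horizontal leg (remainder): d = 28.3944 mm → contributes +801 000 mm⁴
Total I = 1 054 334 mm⁴.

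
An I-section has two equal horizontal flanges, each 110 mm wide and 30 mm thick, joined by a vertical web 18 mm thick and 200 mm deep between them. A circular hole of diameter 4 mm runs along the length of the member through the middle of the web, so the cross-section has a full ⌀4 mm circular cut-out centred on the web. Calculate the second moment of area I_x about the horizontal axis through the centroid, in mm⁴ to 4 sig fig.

Break the section into simple shapes (no overlaps), measuring from the bottom-left corner of the bounding box.
Bottom flange: 110 × 30, A = 3 300 mm², y = 15 mm, Ī = 247 500 mm⁴.
Web: 18 × 200, A = 3 600 mm², y = 130 mm, Ī = 12 000 000 mm⁴.
Top flange: 110 × 30, A = 3 300 mm², y = 245 mm, Ī = 247 500 mm⁴.
Hole (subtracted): ⌀4, A = 12.5664 mm², y = 130 mm, Ī = 12.5664 mm⁴.
By symmetry the centroid is at mid-height, ȳ = 130 mm.
Transfer each piece to the horizontal axis through the centroid using Ī + A·d² with d = y − 130:
  bottom flange: d = -115 mm → contributes +43 890 000 mm⁴
  web: d = 0 mm → contributes +12 000 000 mm⁴
  top flange: d = 115 mm → contributes +43 890 000 mm⁴
  hole: d = 0 mm → contributes −12.5664 mm⁴
Total I = 99 779 987 mm⁴.

I_x ≈ 9.978 × 10⁷ mm⁴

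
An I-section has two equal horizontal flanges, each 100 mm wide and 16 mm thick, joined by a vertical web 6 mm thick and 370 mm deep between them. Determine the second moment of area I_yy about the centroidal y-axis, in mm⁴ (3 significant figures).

Decompose the section into non-overlapping parts with the origin at the bottom-left of its bounding rectangle.
Bottom flange: 100 × 16, A = 1 600 mm², x = 50 mm, Ī = 1 333 333 mm⁴.
Web: 6 × 370, A = 2 220 mm², x = 50 mm, Ī = 6 660 mm⁴.
Top flange: 100 × 16, A = 1 600 mm², x = 50 mm, Ī = 1 333 333 mm⁴.
By symmetry the centroid is at mid-width, x̄ = 50 mm.
All pieces are centred on the centroidal y-axis, so I = ΣĪ = 2 673 327 mm⁴.

I_yy ≈ 2.67 × 10⁶ mm⁴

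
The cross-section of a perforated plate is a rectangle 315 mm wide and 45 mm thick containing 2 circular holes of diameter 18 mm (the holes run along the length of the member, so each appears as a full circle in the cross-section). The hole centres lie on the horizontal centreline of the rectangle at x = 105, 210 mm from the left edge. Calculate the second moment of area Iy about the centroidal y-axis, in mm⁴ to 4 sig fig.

Break the section into simple shapes (no overlaps), measuring from the bottom-left corner of the bounding box.
Plate: 315 × 45, A = 14 175 mm², x = 157.5 mm, Ī = 117 209 531 mm⁴.
Hole 1 (subtracted): ⌀18, A = 254.469 mm², x = 105 mm, Ī = 5 153 mm⁴.
Hole 2 (subtracted): ⌀18, A = 254.469 mm², x = 210 mm, Ī = 5 153 mm⁴.
By symmetry the centroid is at mid-width, x̄ = 157.5 mm.
Transfer each piece to the centroidal y-axis using Ī + A·d² with d = x − 157.5:
  plate: d = 0 mm → contributes +117 209 531 mm⁴
  hole 1: d = -52.5 mm → contributes −706 533 mm⁴
  hole 2: d = 52.5 mm → contributes −706 533 mm⁴
Total I = 115 796 465 mm⁴.

Iy ≈ 1.158 × 10⁸ mm⁴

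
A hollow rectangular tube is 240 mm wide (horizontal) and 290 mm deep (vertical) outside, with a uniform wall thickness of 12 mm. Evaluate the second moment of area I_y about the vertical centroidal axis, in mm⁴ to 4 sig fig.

I_y ≈ 1.107 × 10⁸ mm⁴

Break the section into simple shapes (no overlaps), measuring from the bottom-left corner of the bounding box.
Outer rectangle: 240 × 290, A = 69 600 mm², x = 120 mm, Ī = 334 080 000 mm⁴.
Inner void (subtracted): 216 × 266, A = 57 456 mm², x = 120 mm, Ī = 223 388 928 mm⁴.
By symmetry the centroid is at mid-width, x̄ = 120 mm.
All pieces are centred on the vertical centroidal axis, so I = ΣĪ (holes subtracted) = 110 691 072 mm⁴.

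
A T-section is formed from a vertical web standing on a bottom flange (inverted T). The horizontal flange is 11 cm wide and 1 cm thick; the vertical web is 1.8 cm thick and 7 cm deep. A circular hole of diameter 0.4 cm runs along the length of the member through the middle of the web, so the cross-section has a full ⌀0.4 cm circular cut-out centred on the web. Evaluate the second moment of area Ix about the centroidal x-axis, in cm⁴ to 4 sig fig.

Decompose the section into non-overlapping parts with the origin at the bottom-left of its bounding rectangle.
Flange: 11 × 1, A = 11 cm², y = 0.5 cm, Ī = 0.916667 cm⁴.
Web: 1.8 × 7, A = 12.6 cm², y = 4.5 cm, Ī = 51.45 cm⁴.
Hole (subtracted): ⌀0.4, A = 0.125664 cm², y = 4.5 cm, Ī = 0.00125664 cm⁴.
Centroid: ȳ = ΣA·y / ΣA = 2.62561 cm.
Transfer each piece to the centroidal x-axis using Ī + A·d² with d = y − 2.62561:
  flange: d = -2.12561 cm → contributes +50.6172 cm⁴
  web: d = 1.87439 cm → contributes +95.7179 cm⁴
  hole: d = 1.87439 cm → contributes −0.442754 cm⁴
Total I = 145.892 cm⁴.

Ix ≈ 145.9 cm⁴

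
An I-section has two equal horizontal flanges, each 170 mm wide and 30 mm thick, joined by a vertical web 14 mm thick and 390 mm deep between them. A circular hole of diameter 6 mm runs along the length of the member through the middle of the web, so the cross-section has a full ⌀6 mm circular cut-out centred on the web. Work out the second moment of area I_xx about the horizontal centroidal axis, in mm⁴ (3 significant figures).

Split into non-overlapping primitives; take the origin at the lower-left of the bounding box.
Bottom flange: 170 × 30, A = 5 100 mm², y = 15 mm, Ī = 382 500 mm⁴.
Web: 14 × 390, A = 5 460 mm², y = 225 mm, Ī = 69 205 500 mm⁴.
Top flange: 170 × 30, A = 5 100 mm², y = 435 mm, Ī = 382 500 mm⁴.
Hole (subtracted): ⌀6, A = 28.274 mm², y = 225 mm, Ī = 63.617 mm⁴.
By symmetry the centroid is at mid-height, ȳ = 225 mm.
Transfer each piece to the horizontal centroidal axis using Ī + A·d² with d = y − 225:
  bottom flange: d = -210 mm → contributes +225 292 500 mm⁴
  web: d = 0 mm → contributes +69 205 500 mm⁴
  top flange: d = 210 mm → contributes +225 292 500 mm⁴
  hole: d = 0 mm → contributes −63.617 mm⁴
Total I = 519 790 436 mm⁴.

I_xx ≈ 5.20 × 10⁸ mm⁴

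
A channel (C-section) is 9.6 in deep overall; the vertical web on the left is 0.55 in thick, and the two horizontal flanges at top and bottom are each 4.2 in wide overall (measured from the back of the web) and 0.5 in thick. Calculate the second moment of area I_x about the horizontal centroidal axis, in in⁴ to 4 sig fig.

I_x ≈ 116.2 in⁴

Decompose the section into non-overlapping parts with the origin at the bottom-left of its bounding rectangle.
Web: 0.55 × 9.6, A = 5.28 in², y = 4.8 in, Ī = 40.5504 in⁴.
Top flange (beyond web): 3.65 × 0.5, A = 1.825 in², y = 9.35 in, Ī = 0.0380208 in⁴.
Bottom flange (beyond web): 3.65 × 0.5, A = 1.825 in², y = 0.25 in, Ī = 0.0380208 in⁴.
By symmetry the centroid is at mid-height, ȳ = 4.8 in.
Transfer each piece to the horizontal centroidal axis using Ī + A·d² with d = y − 4.8:
  web: d = 0 in → contributes +40.5504 in⁴
  top flange (beyond web): d = 4.55 in → contributes +37.8201 in⁴
  bottom flange (beyond web): d = -4.55 in → contributes +37.8201 in⁴
Total I = 116.191 in⁴.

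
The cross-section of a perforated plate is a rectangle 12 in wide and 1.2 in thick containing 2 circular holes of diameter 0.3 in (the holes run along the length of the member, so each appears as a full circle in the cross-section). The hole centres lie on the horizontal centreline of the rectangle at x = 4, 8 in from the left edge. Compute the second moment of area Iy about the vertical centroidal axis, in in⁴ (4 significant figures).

Split into non-overlapping primitives; take the origin at the lower-left of the bounding box.
Plate: 12 × 1.2, A = 14.4 in², x = 6 in, Ī = 172.8 in⁴.
Hole 1 (subtracted): ⌀0.3, A = 0.0706858 in², x = 4 in, Ī = 0.000397608 in⁴.
Hole 2 (subtracted): ⌀0.3, A = 0.0706858 in², x = 8 in, Ī = 0.000397608 in⁴.
By symmetry the centroid is at mid-width, x̄ = 6 in.
Transfer each piece to the vertical centroidal axis using Ī + A·d² with d = x − 6:
  plate: d = 0 in → contributes +172.8 in⁴
  hole 1: d = -2 in → contributes −0.283141 in⁴
  hole 2: d = 2 in → contributes −0.283141 in⁴
Total I = 172.234 in⁴.

Iy ≈ 172.2 in⁴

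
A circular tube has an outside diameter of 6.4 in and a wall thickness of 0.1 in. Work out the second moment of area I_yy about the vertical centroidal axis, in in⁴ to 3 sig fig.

I_yy ≈ 9.82 in⁴

Decompose the section into non-overlapping parts with the origin at the bottom-left of its bounding rectangle.
Outer circle: ⌀6.4, A = 32.17 in², x = 3.2 in, Ī = 82.355 in⁴.
Bore (subtracted): ⌀6.2, A = 30.191 in², x = 3.2 in, Ī = 72.533 in⁴.
By symmetry the centroid is at mid-width, x̄ = 3.2 in.
All pieces are centred on the vertical centroidal axis, so I = ΣĪ (holes subtracted) = 9.8218 in⁴.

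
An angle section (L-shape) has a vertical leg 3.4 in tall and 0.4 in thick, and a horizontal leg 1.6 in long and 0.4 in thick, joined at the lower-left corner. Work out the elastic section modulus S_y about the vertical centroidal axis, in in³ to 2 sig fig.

S_y ≈ 0.25 in³

Decompose the section into non-overlapping parts with the origin at the bottom-left of its bounding rectangle.
Vertical leg: 0.4 × 3.4, A = 1.36 in², x = 0.2 in, Ī = 0.01813 in⁴.
Horizontal leg (remainder): 1.2 × 0.4, A = 0.48 in², x = 1 in, Ī = 0.0576 in⁴.
Centroid: x̄ = ΣA·x / ΣA = 0.4087 in.
Transfer each piece to the vertical centroidal axis using Ī + A·d² with d = x − 0.4087:
  vertical leg: d = -0.2087 in → contributes +0.07737 in⁴
  horizontal leg (remainder): d = 0.5913 in → contributes +0.2254 in⁴
Total I = 0.3028 in⁴.
Extreme fibre distance c = 1.191 in; S = I/c = 0.2542 in³.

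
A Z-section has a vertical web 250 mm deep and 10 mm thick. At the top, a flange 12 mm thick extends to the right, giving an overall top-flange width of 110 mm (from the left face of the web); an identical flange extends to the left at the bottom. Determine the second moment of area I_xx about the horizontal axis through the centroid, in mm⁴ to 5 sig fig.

I_xx ≈ 4.7036 × 10⁷ mm⁴

Decompose the section into non-overlapping parts with the origin at the bottom-left of its bounding rectangle.
Web: 10 × 250, A = 2 500 mm², y = 125 mm, Ī = 13 020 833 mm⁴.
Top flange (beyond web): 100 × 12, A = 1 200 mm², y = 244 mm, Ī = 14 400 mm⁴.
Bottom flange (beyond web): 100 × 12, A = 1 200 mm², y = 6 mm, Ī = 14 400 mm⁴.
Centroid: ȳ = ΣA·y / ΣA = 125 mm.
Transfer each piece to the horizontal axis through the centroid using Ī + A·d² with d = y − 125:
  web: d = 0 mm → contributes +13 020 833 mm⁴
  top flange (beyond web): d = 119 mm → contributes +17 007 600 mm⁴
  bottom flange (beyond web): d = -119 mm → contributes +17 007 600 mm⁴
Total I = 47 036 033 mm⁴.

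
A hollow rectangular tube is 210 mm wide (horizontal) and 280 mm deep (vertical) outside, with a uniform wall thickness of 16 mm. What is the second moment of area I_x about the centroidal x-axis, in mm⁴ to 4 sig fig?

I_x ≈ 1.579 × 10⁸ mm⁴

Treat the section as a set of non-overlapping primitives; coordinates are from the bounding-box lower-left.
Outer rectangle: 210 × 280, A = 58 800 mm², y = 140 mm, Ī = 384 160 000 mm⁴.
Inner void (subtracted): 178 × 248, A = 44 144 mm², y = 140 mm, Ī = 226 252 715 mm⁴.
By symmetry the centroid is at mid-height, ȳ = 140 mm.
All pieces are centred on the centroidal x-axis, so I = ΣĪ (holes subtracted) = 157 907 285 mm⁴.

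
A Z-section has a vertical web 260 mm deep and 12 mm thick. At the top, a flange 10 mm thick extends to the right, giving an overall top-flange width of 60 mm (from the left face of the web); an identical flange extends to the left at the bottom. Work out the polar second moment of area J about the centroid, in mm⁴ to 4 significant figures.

J ≈ 3.367 × 10⁷ mm⁴

Decompose the section into non-overlapping parts with the origin at the bottom-left of its bounding rectangle.
Web: 12 × 260, A = 3 120 mm², y = 130 mm, Ī = 17 576 000 mm⁴.
Top flange (beyond web): 48 × 10, A = 480 mm², y = 255 mm, Ī = 4 000 mm⁴.
Bottom flange (beyond web): 48 × 10, A = 480 mm², y = 5 mm, Ī = 4 000 mm⁴.
Centroid: ȳ = ΣA·y / ΣA = 130 mm.
Transfer each piece to the centroidal x-axis using Ī + A·d² with d = y − 130:
  web: d = 0 mm → contributes +17 576 000 mm⁴
  top flange (beyond web): d = 125 mm → contributes +7 504 000 mm⁴
  bottom flange (beyond web): d = -125 mm → contributes +7 504 000 mm⁴
Total I = 32 584 000 mm⁴.
For the y-axis: x̄ = 54 mm.
Repeating about the centroidal y-axis gives I_y = 1 085 760 mm⁴.
Polar second moment: J = I_x + I_y = 33 669 760 mm⁴.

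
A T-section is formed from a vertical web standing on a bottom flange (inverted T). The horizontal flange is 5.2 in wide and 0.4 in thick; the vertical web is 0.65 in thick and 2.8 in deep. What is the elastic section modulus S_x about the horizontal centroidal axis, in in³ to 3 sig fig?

Split into non-overlapping primitives; take the origin at the lower-left of the bounding box.
Flange: 5.2 × 0.4, A = 2.08 in², y = 0.2 in, Ī = 0.027733 in⁴.
Web: 0.65 × 2.8, A = 1.82 in², y = 1.8 in, Ī = 1.1891 in⁴.
Centroid: ȳ = ΣA·y / ΣA = 0.94667 in.
Transfer each piece to the horizontal centroidal axis using Ī + A·d² with d = y − 0.94667:
  flange: d = -0.74667 in → contributes +1.1874 in⁴
  web: d = 0.85333 in → contributes +2.5144 in⁴
Total I = 3.7017 in⁴.
Extreme fibre distance c = 2.2533 in; S = I/c = 1.6428 in³.

S_x ≈ 1.64 in³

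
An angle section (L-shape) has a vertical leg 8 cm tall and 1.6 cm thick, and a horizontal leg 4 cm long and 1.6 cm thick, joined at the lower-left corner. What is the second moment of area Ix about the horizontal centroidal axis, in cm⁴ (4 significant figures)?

Treat the section as a set of non-overlapping primitives; coordinates are from the bounding-box lower-left.
Vertical leg: 1.6 × 8, A = 12.8 cm², y = 4 cm, Ī = 68.2667 cm⁴.
Horizontal leg (remainder): 2.4 × 1.6, A = 3.84 cm², y = 0.8 cm, Ī = 0.8192 cm⁴.
Centroid: ȳ = ΣA·y / ΣA = 3.26154 cm.
Transfer each piece to the horizontal centroidal axis using Ī + A·d² with d = y − 3.26154:
  vertical leg: d = 0.738462 cm → contributes +75.2468 cm⁴
  horizontal leg (remainder): d = -2.46154 cm → contributes +24.0864 cm⁴
Total I = 99.3333 cm⁴.

Ix ≈ 99.33 cm⁴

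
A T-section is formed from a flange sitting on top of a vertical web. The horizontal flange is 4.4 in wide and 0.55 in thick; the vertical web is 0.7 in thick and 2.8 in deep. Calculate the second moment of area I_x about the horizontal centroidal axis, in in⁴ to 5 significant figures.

Split into non-overlapping primitives; take the origin at the lower-left of the bounding box.
Flange: 4.4 × 0.55, A = 2.42 in², y = 3.075 in, Ī = 0.06100417 in⁴.
Web: 0.7 × 2.8, A = 1.96 in², y = 1.4 in, Ī = 1.280533 in⁴.
Centroid: ȳ = ΣA·y / ΣA = 2.325457 in.
Transfer each piece to the horizontal centroidal axis using Ī + A·d² with d = y − 2.325457:
  flange: d = 0.7495434 in → contributes +1.420597 in⁴
  web: d = -0.9254566 in → contributes +2.959214 in⁴
Total I = 4.379812 in⁴.

I_x ≈ 4.3798 in⁴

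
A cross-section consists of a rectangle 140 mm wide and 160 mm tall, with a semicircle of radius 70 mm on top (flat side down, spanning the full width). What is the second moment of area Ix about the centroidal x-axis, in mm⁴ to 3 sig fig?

Ix ≈ 1.19 × 10⁸ mm⁴

Decompose the section into non-overlapping parts with the origin at the bottom-left of its bounding rectangle.
Rectangular body: 140 × 160, A = 22 400 mm², y = 80 mm, Ī = 47 786 667 mm⁴.
Semicircular cap: semicircle r = 70, A = 7696.9 mm², y = 189.71 mm, Ī = 2 635 265 mm⁴.
Centroid: ȳ = ΣA·y / ΣA = 108.06 mm.
Transfer each piece to the centroidal x-axis using Ī + A·d² with d = y − 108.06:
  rectangular body: d = -28.057 mm → contributes +65 419 425 mm⁴
  semicircular cap: d = 81.652 mm → contributes +53 951 207 mm⁴
Total I = 119 370 631 mm⁴.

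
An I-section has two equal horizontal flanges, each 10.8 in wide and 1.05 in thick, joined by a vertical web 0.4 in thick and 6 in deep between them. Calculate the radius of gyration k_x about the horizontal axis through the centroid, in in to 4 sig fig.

Decompose the section into non-overlapping parts with the origin at the bottom-left of its bounding rectangle.
Bottom flange: 10.8 × 1.05, A = 11.34 in², y = 0.525 in, Ī = 1.04186 in⁴.
Web: 0.4 × 6, A = 2.4 in², y = 4.05 in, Ī = 7.2 in⁴.
Top flange: 10.8 × 1.05, A = 11.34 in², y = 7.575 in, Ī = 1.04186 in⁴.
By symmetry the centroid is at mid-height, ȳ = 4.05 in.
Transfer each piece to the horizontal axis through the centroid using Ī + A·d² with d = y − 4.05:
  bottom flange: d = -3.525 in → contributes +141.948 in⁴
  web: d = 0 in → contributes +7.2 in⁴
  top flange: d = 3.525 in → contributes +141.948 in⁴
Total I = 291.097 in⁴.
Radius of gyration: k = √(I/A) = √(291.097 / 25.08) = 3.40687 in.

k_x ≈ 3.407 in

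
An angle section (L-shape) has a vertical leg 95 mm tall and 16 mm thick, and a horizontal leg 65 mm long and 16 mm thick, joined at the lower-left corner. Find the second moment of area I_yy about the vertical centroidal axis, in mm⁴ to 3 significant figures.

Decompose the section into non-overlapping parts with the origin at the bottom-left of its bounding rectangle.
Vertical leg: 16 × 95, A = 1 520 mm², x = 8 mm, Ī = 32 427 mm⁴.
Horizontal leg (remainder): 49 × 16, A = 784 mm², x = 40.5 mm, Ī = 156 865 mm⁴.
Centroid: x̄ = ΣA·x / ΣA = 19.059 mm.
Transfer each piece to the vertical centroidal axis using Ī + A·d² with d = x − 19.059:
  vertical leg: d = -11.059 mm → contributes +218 326 mm⁴
  horizontal leg (remainder): d = 21.441 mm → contributes +517 282 mm⁴
Total I = 735 608 mm⁴.

I_yy ≈ 7.36 × 10⁵ mm⁴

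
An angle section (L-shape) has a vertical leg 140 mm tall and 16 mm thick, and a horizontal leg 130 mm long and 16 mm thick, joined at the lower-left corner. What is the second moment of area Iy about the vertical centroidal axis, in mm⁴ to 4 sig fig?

Iy ≈ 6.271 × 10⁶ mm⁴

Decompose the section into non-overlapping parts with the origin at the bottom-left of its bounding rectangle.
Vertical leg: 16 × 140, A = 2 240 mm², x = 8 mm, Ī = 47786.7 mm⁴.
Horizontal leg (remainder): 114 × 16, A = 1 824 mm², x = 73 mm, Ī = 1 975 392 mm⁴.
Centroid: x̄ = ΣA·x / ΣA = 37.1732 mm.
Transfer each piece to the vertical centroidal axis using Ī + A·d² with d = x − 37.1732:
  vertical leg: d = -29.1732 mm → contributes +1 954 200 mm⁴
  horizontal leg (remainder): d = 35.8268 mm → contributes +4 316 601 mm⁴
Total I = 6 270 801 mm⁴.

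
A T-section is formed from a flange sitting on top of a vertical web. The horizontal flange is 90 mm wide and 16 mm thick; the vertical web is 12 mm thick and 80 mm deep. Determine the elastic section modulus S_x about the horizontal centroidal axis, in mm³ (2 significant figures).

Break the section into simple shapes (no overlaps), measuring from the bottom-left corner of the bounding box.
Flange: 90 × 16, A = 1 440 mm², y = 88 mm, Ī = 30 720 mm⁴.
Web: 12 × 80, A = 960 mm², y = 40 mm, Ī = 512 000 mm⁴.
Centroid: ȳ = ΣA·y / ΣA = 68.8 mm.
Transfer each piece to the horizontal centroidal axis using Ī + A·d² with d = y − 68.8:
  flange: d = 19.2 mm → contributes +561 562 mm⁴
  web: d = -28.8 mm → contributes +1 308 262 mm⁴
Total I = 1 869 824 mm⁴.
Extreme fibre distance c = 68.8 mm; S = I/c = 27 178 mm³.

S_x ≈ 2.7 × 10⁴ mm³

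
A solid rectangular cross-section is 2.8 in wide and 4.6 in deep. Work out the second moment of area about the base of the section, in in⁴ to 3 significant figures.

The section: 2.8 × 4.6, A = 12.88 in², y = 2.3 in, Ī = 22.712 in⁴.
Transfer it to a horizontal axis along the bottom face using Ī + A·d² with d = y − 0:
  the section: d = 2.3 in → contributes +90.847 in⁴
Total I = 90.847 in⁴.

I_base ≈ 90.8 in⁴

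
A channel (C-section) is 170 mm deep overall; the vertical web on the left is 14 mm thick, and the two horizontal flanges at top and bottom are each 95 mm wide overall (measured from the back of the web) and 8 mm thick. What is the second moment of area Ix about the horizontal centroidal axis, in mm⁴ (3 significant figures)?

Ix ≈ 1.42 × 10⁷ mm⁴

Decompose the section into non-overlapping parts with the origin at the bottom-left of its bounding rectangle.
Web: 14 × 170, A = 2 380 mm², y = 85 mm, Ī = 5 731 833 mm⁴.
Top flange (beyond web): 81 × 8, A = 648 mm², y = 166 mm, Ī = 3 456 mm⁴.
Bottom flange (beyond web): 81 × 8, A = 648 mm², y = 4 mm, Ī = 3 456 mm⁴.
By symmetry the centroid is at mid-height, ȳ = 85 mm.
Transfer each piece to the horizontal centroidal axis using Ī + A·d² with d = y − 85:
  web: d = 0 mm → contributes +5 731 833 mm⁴
  top flange (beyond web): d = 81 mm → contributes +4 254 984 mm⁴
  bottom flange (beyond web): d = -81 mm → contributes +4 254 984 mm⁴
Total I = 14 241 801 mm⁴.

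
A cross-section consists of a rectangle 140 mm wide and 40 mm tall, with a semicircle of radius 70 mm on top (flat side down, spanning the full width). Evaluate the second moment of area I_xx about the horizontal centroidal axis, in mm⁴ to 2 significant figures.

Treat the section as a set of non-overlapping primitives; coordinates are from the bounding-box lower-left.
Rectangular body: 140 × 40, A = 5 600 mm², y = 20 mm, Ī = 746 667 mm⁴.
Semicircular cap: semicircle r = 70, A = 7 697 mm², y = 69.71 mm, Ī = 2 635 265 mm⁴.
Centroid: ȳ = ΣA·y / ΣA = 48.77 mm.
Transfer each piece to the horizontal centroidal axis using Ī + A·d² with d = y − 48.77:
  rectangular body: d = -28.77 mm → contributes +5 383 139 mm⁴
  semicircular cap: d = 20.93 mm → contributes +6 008 602 mm⁴
Total I = 11 391 741 mm⁴.

I_xx ≈ 1.1 × 10⁷ mm⁴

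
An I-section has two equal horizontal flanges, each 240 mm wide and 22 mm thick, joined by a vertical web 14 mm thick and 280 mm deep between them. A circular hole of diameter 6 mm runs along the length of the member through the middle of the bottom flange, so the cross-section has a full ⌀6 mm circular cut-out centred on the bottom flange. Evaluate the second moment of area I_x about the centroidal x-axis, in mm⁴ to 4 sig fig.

I_x ≈ 2.662 × 10⁸ mm⁴

Break the section into simple shapes (no overlaps), measuring from the bottom-left corner of the bounding box.
Bottom flange: 240 × 22, A = 5 280 mm², y = 11 mm, Ī = 212 960 mm⁴.
Web: 14 × 280, A = 3 920 mm², y = 162 mm, Ī = 25 610 667 mm⁴.
Top flange: 240 × 22, A = 5 280 mm², y = 313 mm, Ī = 212 960 mm⁴.
Hole (subtracted): ⌀6, A = 28.2743 mm², y = 11 mm, Ī = 63.6173 mm⁴.
Centroid: ȳ = ΣA·y / ΣA = 162.295 mm.
Transfer each piece to the centroidal x-axis using Ī + A·d² with d = y − 162.295:
  bottom flange: d = -151.295 mm → contributes +121 073 776 mm⁴
  web: d = -0.295427 mm → contributes +25 611 009 mm⁴
  top flange: d = 150.705 mm → contributes +120 131 625 mm⁴
  hole: d = -151.295 mm → contributes −647 272 mm⁴
Total I = 266 169 139 mm⁴.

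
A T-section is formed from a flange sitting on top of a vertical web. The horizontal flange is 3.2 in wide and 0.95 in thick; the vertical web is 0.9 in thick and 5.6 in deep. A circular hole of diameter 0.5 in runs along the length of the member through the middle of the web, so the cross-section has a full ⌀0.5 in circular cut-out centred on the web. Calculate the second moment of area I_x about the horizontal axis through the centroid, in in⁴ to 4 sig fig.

I_x ≈ 33.43 in⁴

Treat the section as a set of non-overlapping primitives; coordinates are from the bounding-box lower-left.
Flange: 3.2 × 0.95, A = 3.04 in², y = 6.075 in, Ī = 0.228633 in⁴.
Web: 0.9 × 5.6, A = 5.04 in², y = 2.8 in, Ī = 13.1712 in⁴.
Hole (subtracted): ⌀0.5, A = 0.19635 in², y = 2.8 in, Ī = 0.00306796 in⁴.
Centroid: ȳ = ΣA·y / ΣA = 4.06287 in.
Transfer each piece to the horizontal axis through the centroid using Ī + A·d² with d = y − 4.06287:
  flange: d = 2.01213 in → contributes +12.5366 in⁴
  web: d = -1.26287 in → contributes +21.2092 in⁴
  hole: d = -1.26287 in → contributes −0.316213 in⁴
Total I = 33.4296 in⁴.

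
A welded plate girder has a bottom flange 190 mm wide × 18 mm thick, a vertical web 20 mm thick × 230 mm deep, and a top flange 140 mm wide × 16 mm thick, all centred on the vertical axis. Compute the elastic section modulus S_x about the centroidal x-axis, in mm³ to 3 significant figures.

S_x ≈ 7.20 × 10⁵ mm³

Break the section into simple shapes (no overlaps), measuring from the bottom-left corner of the bounding box.
Bottom plate: 190 × 18, A = 3 420 mm², y = 9 mm, Ī = 92 340 mm⁴.
Web plate: 20 × 230, A = 4 600 mm², y = 133 mm, Ī = 20 278 333 mm⁴.
Top plate: 140 × 16, A = 2 240 mm², y = 256 mm, Ī = 47 787 mm⁴.
Centroid: ȳ = ΣA·y / ΣA = 118.52 mm.
Transfer each piece to the centroidal x-axis using Ī + A·d² with d = y − 118.52:
  bottom plate: d = -109.52 mm → contributes +41 114 326 mm⁴
  web plate: d = 14.48 mm → contributes +21 242 755 mm⁴
  top plate: d = 137.48 mm → contributes +42 385 179 mm⁴
Total I = 104 742 261 mm⁴.
Extreme fibre distance c = 145.48 mm; S = I/c = 719 979 mm³.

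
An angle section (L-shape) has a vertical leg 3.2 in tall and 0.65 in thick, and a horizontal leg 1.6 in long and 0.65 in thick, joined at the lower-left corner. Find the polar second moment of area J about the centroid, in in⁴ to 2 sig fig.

Break the section into simple shapes (no overlaps), measuring from the bottom-left corner of the bounding box.
Vertical leg: 0.65 × 3.2, A = 2.08 in², y = 1.6 in, Ī = 1.775 in⁴.
Horizontal leg (remainder): 0.95 × 0.65, A = 0.6175 in², y = 0.325 in, Ī = 0.02174 in⁴.
Centroid: ȳ = ΣA·y / ΣA = 1.308 in.
Transfer each piece to the centroidal x-axis using Ī + A·d² with d = y − 1.308:
  vertical leg: d = 0.2919 in → contributes +1.952 in⁴
  horizontal leg (remainder): d = -0.9831 in → contributes +0.6186 in⁴
Total I = 2.571 in⁴.
For the y-axis: x̄ = 0.5081 in.
Repeating about the centroidal y-axis gives I_y = 0.4244 in⁴.
Polar second moment: J = I_x + I_y = 2.995 in⁴.

J ≈ 3.0 in⁴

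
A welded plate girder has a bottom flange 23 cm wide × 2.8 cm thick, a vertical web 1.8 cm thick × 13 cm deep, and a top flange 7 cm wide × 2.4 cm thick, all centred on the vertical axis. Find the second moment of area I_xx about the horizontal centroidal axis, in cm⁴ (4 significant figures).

Decompose the section into non-overlapping parts with the origin at the bottom-left of its bounding rectangle.
Bottom plate: 23 × 2.8, A = 64.4 cm², y = 1.4 cm, Ī = 42.0747 cm⁴.
Web plate: 1.8 × 13, A = 23.4 cm², y = 9.3 cm, Ī = 329.55 cm⁴.
Top plate: 7 × 2.4, A = 16.8 cm², y = 17 cm, Ī = 8.064 cm⁴.
Centroid: ȳ = ΣA·y / ΣA = 5.67285 cm.
Transfer each piece to the horizontal centroidal axis using Ī + A·d² with d = y − 5.67285:
  bottom plate: d = -4.27285 cm → contributes +1217.84 cm⁴
  web plate: d = 3.62715 cm → contributes +637.406 cm⁴
  top plate: d = 11.3272 cm → contributes +2163.58 cm⁴
Total I = 4018.82 cm⁴.

I_xx ≈ 4019 cm⁴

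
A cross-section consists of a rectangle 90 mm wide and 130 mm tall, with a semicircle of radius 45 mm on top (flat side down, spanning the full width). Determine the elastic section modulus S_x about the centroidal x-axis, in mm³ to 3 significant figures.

Treat the section as a set of non-overlapping primitives; coordinates are from the bounding-box lower-left.
Rectangular body: 90 × 130, A = 11 700 mm², y = 65 mm, Ī = 16 477 500 mm⁴.
Semicircular cap: semicircle r = 45, A = 3180.9 mm², y = 149.1 mm, Ī = 450 072 mm⁴.
Centroid: ȳ = ΣA·y / ΣA = 82.977 mm.
Transfer each piece to the centroidal x-axis using Ī + A·d² with d = y − 82.977:
  rectangular body: d = -17.977 mm → contributes +20 258 415 mm⁴
  semicircular cap: d = 66.122 mm → contributes +14 357 214 mm⁴
Total I = 34 615 629 mm⁴.
Extreme fibre distance c = 92.023 mm; S = I/c = 376 161 mm³.

S_x ≈ 3.76 × 10⁵ mm³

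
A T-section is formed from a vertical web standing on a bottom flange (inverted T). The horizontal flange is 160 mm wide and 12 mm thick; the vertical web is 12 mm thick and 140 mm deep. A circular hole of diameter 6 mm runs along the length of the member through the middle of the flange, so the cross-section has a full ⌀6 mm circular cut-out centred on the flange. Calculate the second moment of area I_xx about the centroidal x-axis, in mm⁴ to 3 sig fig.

I_xx ≈ 7.91 × 10⁶ mm⁴

Split into non-overlapping primitives; take the origin at the lower-left of the bounding box.
Flange: 160 × 12, A = 1 920 mm², y = 6 mm, Ī = 23 040 mm⁴.
Web: 12 × 140, A = 1 680 mm², y = 82 mm, Ī = 2 744 000 mm⁴.
Hole (subtracted): ⌀6, A = 28.274 mm², y = 6 mm, Ī = 63.617 mm⁴.
Centroid: ȳ = ΣA·y / ΣA = 41.747 mm.
Transfer each piece to the centroidal x-axis using Ī + A·d² with d = y − 41.747:
  flange: d = -35.747 mm → contributes +2 476 567 mm⁴
  web: d = 40.253 mm → contributes +5 466 053 mm⁴
  hole: d = -35.747 mm → contributes −36 195 mm⁴
Total I = 7 906 425 mm⁴.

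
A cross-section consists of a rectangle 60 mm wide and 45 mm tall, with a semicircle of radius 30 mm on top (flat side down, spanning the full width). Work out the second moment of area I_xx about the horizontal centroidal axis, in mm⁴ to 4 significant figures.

I_xx ≈ 1.696 × 10⁶ mm⁴

Decompose the section into non-overlapping parts with the origin at the bottom-left of its bounding rectangle.
Rectangular body: 60 × 45, A = 2 700 mm², y = 22.5 mm, Ī = 455 625 mm⁴.
Semicircular cap: semicircle r = 30, A = 1413.72 mm², y = 57.7324 mm, Ī = 88903.1 mm⁴.
Centroid: ȳ = ΣA·y / ΣA = 34.6079 mm.
Transfer each piece to the horizontal centroidal axis using Ī + A·d² with d = y − 34.6079:
  rectangular body: d = -12.1079 mm → contributes +851 451 mm⁴
  semicircular cap: d = 23.1245 mm → contributes +844 875 mm⁴
Total I = 1 696 326 mm⁴.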